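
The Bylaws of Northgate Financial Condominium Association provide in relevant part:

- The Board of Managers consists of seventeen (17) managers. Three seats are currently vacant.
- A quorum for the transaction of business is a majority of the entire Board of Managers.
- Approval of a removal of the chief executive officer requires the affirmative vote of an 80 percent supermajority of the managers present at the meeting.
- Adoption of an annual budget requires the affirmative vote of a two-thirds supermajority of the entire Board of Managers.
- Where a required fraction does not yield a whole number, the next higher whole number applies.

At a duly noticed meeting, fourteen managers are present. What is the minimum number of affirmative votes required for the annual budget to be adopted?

The annual budget requires two-thirds of the entire Board of Managers (17).
2/3 of 17 = 11.33, rounded up to 12.

12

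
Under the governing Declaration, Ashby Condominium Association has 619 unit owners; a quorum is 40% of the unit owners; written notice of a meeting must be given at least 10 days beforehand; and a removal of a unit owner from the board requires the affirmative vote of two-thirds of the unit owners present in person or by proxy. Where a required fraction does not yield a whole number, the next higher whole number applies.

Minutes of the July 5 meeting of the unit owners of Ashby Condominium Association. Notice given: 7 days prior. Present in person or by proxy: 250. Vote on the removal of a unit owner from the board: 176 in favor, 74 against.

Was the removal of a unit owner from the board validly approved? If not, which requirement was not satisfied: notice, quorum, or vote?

Notice: 7 days given; 10 required. Not satisfied.
Quorum: 40% of 619 = 247.60, rounded up to 248; 250 present. Satisfied.
Vote: requires two-thirds of those present (250); 2/3 of 250 = 166.67, rounded up to 167, so 167 needed; 176 in favor. Satisfied.

Invalid — notice requirement not satisfied.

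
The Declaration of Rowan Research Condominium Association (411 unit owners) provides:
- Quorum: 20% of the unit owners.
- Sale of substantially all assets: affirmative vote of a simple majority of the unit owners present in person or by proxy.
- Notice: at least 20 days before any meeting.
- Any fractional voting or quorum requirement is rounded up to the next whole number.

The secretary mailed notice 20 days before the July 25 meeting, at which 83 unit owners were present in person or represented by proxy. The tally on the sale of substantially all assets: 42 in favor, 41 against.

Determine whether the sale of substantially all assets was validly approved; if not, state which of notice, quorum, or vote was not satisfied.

Valid — all requirements satisfied.

Notice: 20 days given; 20 required. Satisfied.
Quorum: 20% of 411 = 82.20, rounded up to 83; 83 present. Satisfied.
Vote: requires a majority of those present (83); a majority of 83 is 42, so 42 needed; 42 in favor. Satisfied.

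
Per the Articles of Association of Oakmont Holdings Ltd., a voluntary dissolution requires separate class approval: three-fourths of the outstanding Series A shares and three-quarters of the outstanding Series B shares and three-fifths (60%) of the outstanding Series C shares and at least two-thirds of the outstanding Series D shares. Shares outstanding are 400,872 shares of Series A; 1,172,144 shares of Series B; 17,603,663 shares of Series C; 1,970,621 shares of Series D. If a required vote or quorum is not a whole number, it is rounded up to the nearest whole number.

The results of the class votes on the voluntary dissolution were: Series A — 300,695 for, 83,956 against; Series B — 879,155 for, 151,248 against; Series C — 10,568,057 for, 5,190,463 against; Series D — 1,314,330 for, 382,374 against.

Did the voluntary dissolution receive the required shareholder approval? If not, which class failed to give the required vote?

Approved — every class gave the required vote.

Series A: 3/4 of 400872 = 300654; 300,654 required, 300,695 in favor — approved.
Series B: 3/4 of 1172144 = 879108; 879,108 required, 879,155 in favor — approved.
Series C: 3/5 of 17603663 = 10562197.80, rounded up to 10562198; 10,562,198 required, 10,568,057 in favor — approved.
Series D: 2/3 of 1970621 = 1313747.33, rounded up to 1313748; 1,313,748 required, 1,314,330 in favor — approved.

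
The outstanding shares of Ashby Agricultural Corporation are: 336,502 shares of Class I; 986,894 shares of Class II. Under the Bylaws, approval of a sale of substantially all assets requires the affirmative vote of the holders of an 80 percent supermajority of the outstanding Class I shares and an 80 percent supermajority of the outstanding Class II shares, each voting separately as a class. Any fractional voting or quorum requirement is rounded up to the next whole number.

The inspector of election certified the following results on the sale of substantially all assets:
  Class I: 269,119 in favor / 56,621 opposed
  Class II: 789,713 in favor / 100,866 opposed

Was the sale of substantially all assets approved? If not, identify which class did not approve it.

Not approved — the Class I shares did not give the required vote.

Class I: 4/5 of 336502 = 269201.60, rounded up to 269202; 269,202 required, 269,119 in favor — not approved.
Class II: 4/5 of 986894 = 789515.20, rounded up to 789516; 789,516 required, 789,713 in favor — approved.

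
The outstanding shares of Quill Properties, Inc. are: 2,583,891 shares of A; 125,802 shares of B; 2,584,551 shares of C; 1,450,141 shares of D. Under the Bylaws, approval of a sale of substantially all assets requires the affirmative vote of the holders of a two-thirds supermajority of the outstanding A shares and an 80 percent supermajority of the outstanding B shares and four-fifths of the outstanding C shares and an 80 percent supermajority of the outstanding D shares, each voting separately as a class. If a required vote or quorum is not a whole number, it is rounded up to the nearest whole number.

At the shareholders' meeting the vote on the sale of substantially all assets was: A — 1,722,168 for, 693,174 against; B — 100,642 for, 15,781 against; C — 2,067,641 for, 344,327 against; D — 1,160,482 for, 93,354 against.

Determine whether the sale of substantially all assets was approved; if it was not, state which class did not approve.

Not approved — the A shares did not give the required vote.

A: 2/3 of 2583891 = 1722594; 1,722,594 required, 1,722,168 in favor — not approved.
B: 4/5 of 125802 = 100641.60, rounded up to 100642; 100,642 required, 100,642 in favor — approved.
C: 4/5 of 2584551 = 2067640.80, rounded up to 2067641; 2,067,641 required, 2,067,641 in favor — approved.
D: 4/5 of 1450141 = 1160112.80, rounded up to 1160113; 1,160,113 required, 1,160,482 in favor — approved.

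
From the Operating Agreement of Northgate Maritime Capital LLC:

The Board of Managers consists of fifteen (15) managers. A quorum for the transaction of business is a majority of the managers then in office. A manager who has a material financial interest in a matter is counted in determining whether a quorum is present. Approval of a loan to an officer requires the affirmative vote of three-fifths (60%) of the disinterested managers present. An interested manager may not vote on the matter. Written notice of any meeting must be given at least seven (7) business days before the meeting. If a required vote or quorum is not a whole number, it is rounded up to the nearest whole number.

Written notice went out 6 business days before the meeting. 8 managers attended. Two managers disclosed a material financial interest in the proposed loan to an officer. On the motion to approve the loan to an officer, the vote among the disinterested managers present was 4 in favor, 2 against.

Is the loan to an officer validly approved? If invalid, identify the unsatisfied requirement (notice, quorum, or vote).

Invalid — notice requirement not satisfied.

Notice: 6 business days given; 7 required (6 < 7). Not satisfied.
Quorum: 8 present (interested managers count toward quorum); quorum is 8. Satisfied.
Vote: the loan to an officer requires three-fifths of the disinterested managers present (8 − 2 = 6). 3/5 of 6 = 3.60, rounded up to 4, so 4 affirmative votes are needed; 4 voted in favor. Satisfied.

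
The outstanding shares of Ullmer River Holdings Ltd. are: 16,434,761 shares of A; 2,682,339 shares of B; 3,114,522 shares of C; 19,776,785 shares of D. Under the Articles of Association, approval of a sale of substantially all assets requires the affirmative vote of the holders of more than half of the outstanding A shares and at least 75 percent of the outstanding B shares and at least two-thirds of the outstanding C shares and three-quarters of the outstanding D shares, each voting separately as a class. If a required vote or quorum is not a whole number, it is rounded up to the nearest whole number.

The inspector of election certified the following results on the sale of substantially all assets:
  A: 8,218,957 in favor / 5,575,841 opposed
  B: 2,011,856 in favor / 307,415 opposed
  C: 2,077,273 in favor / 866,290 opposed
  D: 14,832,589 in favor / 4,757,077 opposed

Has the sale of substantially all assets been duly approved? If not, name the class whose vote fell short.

A: a majority of 16434761 is 8217381; 8,217,381 required, 8,218,957 in favor — approved.
B: 3/4 of 2682339 = 2011754.25, rounded up to 2011755; 2,011,755 required, 2,011,856 in favor — approved.
C: 2/3 of 3114522 = 2076348; 2,076,348 required, 2,077,273 in favor — approved.
D: 3/4 of 19776785 = 14832588.75, rounded up to 14832589; 14,832,589 required, 14,832,589 in favor — approved.

Approved — every class gave the required vote.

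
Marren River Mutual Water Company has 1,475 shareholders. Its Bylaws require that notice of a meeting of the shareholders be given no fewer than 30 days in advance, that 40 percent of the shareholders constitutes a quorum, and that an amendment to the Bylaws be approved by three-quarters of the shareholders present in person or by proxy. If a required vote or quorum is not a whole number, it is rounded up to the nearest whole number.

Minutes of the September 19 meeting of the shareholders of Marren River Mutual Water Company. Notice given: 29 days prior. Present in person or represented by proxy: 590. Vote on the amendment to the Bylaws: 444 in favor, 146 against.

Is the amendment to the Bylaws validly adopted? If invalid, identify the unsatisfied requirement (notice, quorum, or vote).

Invalid — notice requirement not satisfied.

Notice: 29 days given; 30 required. Not satisfied.
Quorum: 40% of 1,475 = 590; 590 present. Satisfied.
Vote: requires three-fourths of those present (590); 3/4 of 590 = 442.50, rounded up to 443, so 443 needed; 444 in favor. Satisfied.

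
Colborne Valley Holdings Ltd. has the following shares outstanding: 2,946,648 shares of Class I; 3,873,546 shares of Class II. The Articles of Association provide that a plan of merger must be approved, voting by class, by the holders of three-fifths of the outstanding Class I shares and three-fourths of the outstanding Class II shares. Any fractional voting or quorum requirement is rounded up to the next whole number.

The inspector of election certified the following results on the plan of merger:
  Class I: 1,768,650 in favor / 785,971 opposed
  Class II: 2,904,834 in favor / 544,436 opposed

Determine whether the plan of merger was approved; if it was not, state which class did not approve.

Class I: 3/5 of 2946648 = 1767988.80, rounded up to 1767989; 1,767,989 required, 1,768,650 in favor — approved.
Class II: 3/4 of 3873546 = 2905159.50, rounded up to 2905160; 2,905,160 required, 2,904,834 in favor — not approved.

Not approved — the Class II shares did not give the required vote.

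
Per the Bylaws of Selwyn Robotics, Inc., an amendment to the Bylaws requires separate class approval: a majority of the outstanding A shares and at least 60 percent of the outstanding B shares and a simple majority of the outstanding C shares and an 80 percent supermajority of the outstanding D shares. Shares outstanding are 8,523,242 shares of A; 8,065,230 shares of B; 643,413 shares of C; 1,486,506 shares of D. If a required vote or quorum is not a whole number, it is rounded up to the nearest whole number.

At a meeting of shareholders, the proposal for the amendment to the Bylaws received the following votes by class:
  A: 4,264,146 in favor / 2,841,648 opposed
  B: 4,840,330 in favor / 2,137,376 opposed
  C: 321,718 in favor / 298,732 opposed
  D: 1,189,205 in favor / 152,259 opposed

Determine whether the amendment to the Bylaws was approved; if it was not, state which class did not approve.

Approved — every class gave the required vote.

A: a majority of 8523242 is 4261622; 4,261,622 required, 4,264,146 in favor — approved.
B: 3/5 of 8065230 = 4839138; 4,839,138 required, 4,840,330 in favor — approved.
C: a majority of 643413 is 321707; 321,707 required, 321,718 in favor — approved.
D: 4/5 of 1486506 = 1189204.80, rounded up to 1189205; 1,189,205 required, 1,189,205 in favor — approved.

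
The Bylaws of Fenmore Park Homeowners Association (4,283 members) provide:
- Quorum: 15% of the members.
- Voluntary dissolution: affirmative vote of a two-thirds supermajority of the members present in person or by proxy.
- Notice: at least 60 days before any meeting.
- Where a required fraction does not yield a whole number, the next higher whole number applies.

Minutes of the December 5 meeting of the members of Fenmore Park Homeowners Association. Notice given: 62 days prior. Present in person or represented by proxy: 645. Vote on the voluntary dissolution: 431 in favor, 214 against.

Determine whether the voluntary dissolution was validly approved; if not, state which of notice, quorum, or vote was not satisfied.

Notice: 62 days given; 60 required. Satisfied.
Quorum: 15% of 4,283 = 642.45, rounded up to 643; 645 present. Satisfied.
Vote: requires two-thirds of those present (645); 2/3 of 645 = 430, so 430 needed; 431 in favor. Satisfied.

Valid — all requirements satisfied.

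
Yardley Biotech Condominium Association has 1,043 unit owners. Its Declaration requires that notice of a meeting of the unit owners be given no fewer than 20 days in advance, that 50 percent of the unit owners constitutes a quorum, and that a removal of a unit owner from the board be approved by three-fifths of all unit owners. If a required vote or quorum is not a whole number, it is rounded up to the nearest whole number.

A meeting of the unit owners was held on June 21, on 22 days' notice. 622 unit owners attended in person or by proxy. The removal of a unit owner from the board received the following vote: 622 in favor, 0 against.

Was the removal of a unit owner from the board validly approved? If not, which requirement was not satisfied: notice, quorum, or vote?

Notice: 22 days given; 20 required. Satisfied.
Quorum: 50% of 1,043 = 521.50, rounded up to 522; 622 present. Satisfied.
Vote: requires three-fifths of all unit owners (1,043); 3/5 of 1043 = 625.80, rounded up to 626, so 626 needed; 622 in favor. Not satisfied.

Invalid — vote requirement not satisfied.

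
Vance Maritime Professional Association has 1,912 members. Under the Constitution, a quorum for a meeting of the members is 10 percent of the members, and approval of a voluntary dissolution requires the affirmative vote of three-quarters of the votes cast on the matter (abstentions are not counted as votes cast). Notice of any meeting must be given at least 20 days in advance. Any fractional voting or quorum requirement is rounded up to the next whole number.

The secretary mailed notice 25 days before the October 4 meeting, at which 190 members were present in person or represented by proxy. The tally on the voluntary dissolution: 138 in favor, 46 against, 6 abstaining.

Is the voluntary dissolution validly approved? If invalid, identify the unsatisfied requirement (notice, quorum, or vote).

Notice: 25 days given; 20 required. Satisfied.
Quorum: 10% of 1,912 = 191.20, rounded up to 192; 190 present. Not satisfied.
Vote: requires three-fourths of the votes cast (190 − 6 abstaining = 184); 3/4 of 184 = 138, so 138 needed; 138 in favor. Satisfied.

Invalid — quorum requirement not satisfied.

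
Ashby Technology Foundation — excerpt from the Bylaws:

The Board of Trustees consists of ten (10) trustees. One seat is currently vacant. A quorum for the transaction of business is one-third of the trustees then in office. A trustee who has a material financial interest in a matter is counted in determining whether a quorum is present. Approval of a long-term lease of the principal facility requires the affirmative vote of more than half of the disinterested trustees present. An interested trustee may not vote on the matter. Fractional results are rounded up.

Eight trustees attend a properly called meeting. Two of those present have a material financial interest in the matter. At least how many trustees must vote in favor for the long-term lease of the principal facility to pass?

The long-term lease of the principal facility requires a majority of the disinterested trustees present (8 − 2 = 6).
A majority of 6 is 4.

4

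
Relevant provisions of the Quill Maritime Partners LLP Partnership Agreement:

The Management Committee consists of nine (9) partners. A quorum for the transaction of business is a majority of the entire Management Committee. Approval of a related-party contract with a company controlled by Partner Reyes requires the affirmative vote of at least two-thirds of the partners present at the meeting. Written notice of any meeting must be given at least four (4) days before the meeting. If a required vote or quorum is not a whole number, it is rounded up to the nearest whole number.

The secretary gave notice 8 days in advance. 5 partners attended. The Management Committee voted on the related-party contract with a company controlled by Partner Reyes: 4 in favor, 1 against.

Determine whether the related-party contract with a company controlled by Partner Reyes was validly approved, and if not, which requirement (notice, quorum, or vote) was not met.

Valid — all requirements satisfied.

Notice: 8 days given; 4 required (8 ≥ 4). Satisfied.
Quorum: 5 present; quorum is 5. Satisfied.
Vote: the related-party contract with a company controlled by Partner Reyes requires two-thirds of the partners present (5). 2/3 of 5 = 3.33, rounded up to 4, so 4 affirmative votes are needed; 4 voted in favor. Satisfied.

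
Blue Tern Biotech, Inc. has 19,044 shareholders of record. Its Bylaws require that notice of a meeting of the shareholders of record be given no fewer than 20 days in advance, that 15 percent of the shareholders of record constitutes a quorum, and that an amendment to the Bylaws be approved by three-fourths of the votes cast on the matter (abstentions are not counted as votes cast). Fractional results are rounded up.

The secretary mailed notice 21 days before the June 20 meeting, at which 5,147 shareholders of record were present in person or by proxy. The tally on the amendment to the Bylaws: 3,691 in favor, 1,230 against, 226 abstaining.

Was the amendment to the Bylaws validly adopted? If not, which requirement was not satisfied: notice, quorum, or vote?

Notice: 21 days given; 20 required. Satisfied.
Quorum: 15% of 19,044 = 2,856.60, rounded up to 2,857; 5,147 present. Satisfied.
Vote: requires three-fourths of the votes cast (5,147 − 226 abstaining = 4,921); 3/4 of 4921 = 3690.75, rounded up to 3691, so 3,691 needed; 3,691 in favor. Satisfied.

Valid — all requirements satisfied.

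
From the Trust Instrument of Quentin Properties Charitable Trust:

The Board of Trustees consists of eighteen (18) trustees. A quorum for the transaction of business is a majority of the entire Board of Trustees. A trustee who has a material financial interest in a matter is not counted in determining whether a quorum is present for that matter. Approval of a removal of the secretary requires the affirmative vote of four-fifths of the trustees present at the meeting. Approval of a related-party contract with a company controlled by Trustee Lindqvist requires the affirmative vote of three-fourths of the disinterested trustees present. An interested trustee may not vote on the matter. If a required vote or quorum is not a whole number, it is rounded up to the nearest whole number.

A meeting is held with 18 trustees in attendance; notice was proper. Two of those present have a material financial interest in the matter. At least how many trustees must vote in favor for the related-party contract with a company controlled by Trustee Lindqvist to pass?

12

The related-party contract with a company controlled by Trustee Lindqvist requires three-fourths of the disinterested trustees present (18 − 2 = 16).
3/4 of 16 = 12.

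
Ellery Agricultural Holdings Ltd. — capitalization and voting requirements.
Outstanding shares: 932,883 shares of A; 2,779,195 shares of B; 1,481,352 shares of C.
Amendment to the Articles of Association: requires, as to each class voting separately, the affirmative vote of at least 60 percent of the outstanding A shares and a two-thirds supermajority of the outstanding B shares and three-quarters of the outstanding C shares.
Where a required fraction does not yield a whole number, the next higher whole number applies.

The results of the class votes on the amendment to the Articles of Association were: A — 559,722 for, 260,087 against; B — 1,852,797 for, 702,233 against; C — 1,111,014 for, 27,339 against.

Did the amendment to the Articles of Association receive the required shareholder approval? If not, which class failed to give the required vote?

Not approved — the A shares did not give the required vote.

A: 3/5 of 932883 = 559729.80, rounded up to 559730; 559,730 required, 559,722 in favor — not approved.
B: 2/3 of 2779195 = 1852796.67, rounded up to 1852797; 1,852,797 required, 1,852,797 in favor — approved.
C: 3/4 of 1481352 = 1111014; 1,111,014 required, 1,111,014 in favor — approved.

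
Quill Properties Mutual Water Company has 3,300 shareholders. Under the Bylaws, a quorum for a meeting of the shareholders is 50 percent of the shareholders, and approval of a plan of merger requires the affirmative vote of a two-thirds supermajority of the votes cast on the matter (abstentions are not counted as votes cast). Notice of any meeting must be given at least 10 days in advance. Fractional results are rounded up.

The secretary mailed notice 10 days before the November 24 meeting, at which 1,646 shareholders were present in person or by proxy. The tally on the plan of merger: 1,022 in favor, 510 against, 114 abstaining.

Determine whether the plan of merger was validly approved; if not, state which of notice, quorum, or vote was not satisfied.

Invalid — quorum requirement not satisfied.

Notice: 10 days given; 10 required. Satisfied.
Quorum: 50% of 3,300 = 1,650; 1,646 present. Not satisfied.
Vote: requires two-thirds of the votes cast (1,646 − 114 abstaining = 1,532); 2/3 of 1532 = 1021.33, rounded up to 1022, so 1,022 needed; 1,022 in favor. Satisfied.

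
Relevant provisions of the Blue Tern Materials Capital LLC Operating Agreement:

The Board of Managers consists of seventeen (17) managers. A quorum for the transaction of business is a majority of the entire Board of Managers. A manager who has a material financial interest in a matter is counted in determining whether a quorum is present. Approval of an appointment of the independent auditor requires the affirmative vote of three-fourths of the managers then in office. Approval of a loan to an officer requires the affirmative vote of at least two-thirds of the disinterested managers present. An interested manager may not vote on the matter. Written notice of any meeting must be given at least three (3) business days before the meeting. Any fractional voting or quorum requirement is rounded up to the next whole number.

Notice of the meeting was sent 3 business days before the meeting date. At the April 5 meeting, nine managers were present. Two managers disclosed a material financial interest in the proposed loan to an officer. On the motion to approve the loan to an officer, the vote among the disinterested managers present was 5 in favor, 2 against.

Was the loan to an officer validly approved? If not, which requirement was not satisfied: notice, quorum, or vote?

Valid — all requirements satisfied.

Notice: 3 business days given; 3 required (3 ≥ 3). Satisfied.
Quorum: 9 present (interested managers count toward quorum); quorum is 9. Satisfied.
Vote: the loan to an officer requires two-thirds of the disinterested managers present (9 − 2 = 7). 2/3 of 7 = 4.67, rounded up to 5, so 5 affirmative votes are needed; 5 voted in favor. Satisfied.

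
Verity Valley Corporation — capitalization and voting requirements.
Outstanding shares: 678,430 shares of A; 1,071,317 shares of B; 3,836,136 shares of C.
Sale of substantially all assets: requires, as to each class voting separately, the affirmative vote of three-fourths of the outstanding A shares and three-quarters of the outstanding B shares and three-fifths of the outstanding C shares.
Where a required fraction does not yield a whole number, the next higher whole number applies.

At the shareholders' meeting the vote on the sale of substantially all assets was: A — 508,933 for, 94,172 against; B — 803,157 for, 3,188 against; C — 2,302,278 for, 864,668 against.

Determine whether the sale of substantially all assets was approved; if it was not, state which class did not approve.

Not approved — the B shares did not give the required vote.

A: 3/4 of 678430 = 508822.50, rounded up to 508823; 508,823 required, 508,933 in favor — approved.
B: 3/4 of 1071317 = 803487.75, rounded up to 803488; 803,488 required, 803,157 in favor — not approved.
C: 3/5 of 3836136 = 2301681.60, rounded up to 2301682; 2,301,682 required, 2,302,278 in favor — approved.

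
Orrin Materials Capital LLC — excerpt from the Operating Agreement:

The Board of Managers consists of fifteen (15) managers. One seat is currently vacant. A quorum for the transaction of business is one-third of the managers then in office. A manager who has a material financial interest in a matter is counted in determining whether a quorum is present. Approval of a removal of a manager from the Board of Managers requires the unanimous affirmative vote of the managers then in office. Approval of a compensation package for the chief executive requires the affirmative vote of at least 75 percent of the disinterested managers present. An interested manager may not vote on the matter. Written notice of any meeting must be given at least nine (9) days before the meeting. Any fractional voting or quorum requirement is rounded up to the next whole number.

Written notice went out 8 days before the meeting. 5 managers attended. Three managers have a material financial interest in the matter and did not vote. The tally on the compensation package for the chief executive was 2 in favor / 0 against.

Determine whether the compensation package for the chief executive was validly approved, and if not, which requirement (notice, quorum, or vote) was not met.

Notice: 8 days given; 9 required (8 < 9). Not satisfied.
Quorum: 5 present (interested managers count toward quorum); quorum is 5. Satisfied.
Vote: the compensation package for the chief executive requires three-fourths of the disinterested managers present (5 − 3 = 2). 3/4 of 2 = 1.50, rounded up to 2, so 2 affirmative votes are needed; 2 voted in favor. Satisfied.

Invalid — notice requirement not satisfied.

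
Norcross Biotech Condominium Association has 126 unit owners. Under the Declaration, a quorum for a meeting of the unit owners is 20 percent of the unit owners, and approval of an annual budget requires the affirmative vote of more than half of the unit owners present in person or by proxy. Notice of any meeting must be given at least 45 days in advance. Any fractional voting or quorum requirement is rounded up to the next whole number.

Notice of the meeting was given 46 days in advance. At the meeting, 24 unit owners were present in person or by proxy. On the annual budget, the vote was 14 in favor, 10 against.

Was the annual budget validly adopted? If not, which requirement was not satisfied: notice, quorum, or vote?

Invalid — quorum requirement not satisfied.

Notice: 46 days given; 45 required. Satisfied.
Quorum: 20% of 126 = 25.20, rounded up to 26; 24 present. Not satisfied.
Vote: requires a majority of those present (24); a majority of 24 is 13, so 13 needed; 14 in favor. Satisfied.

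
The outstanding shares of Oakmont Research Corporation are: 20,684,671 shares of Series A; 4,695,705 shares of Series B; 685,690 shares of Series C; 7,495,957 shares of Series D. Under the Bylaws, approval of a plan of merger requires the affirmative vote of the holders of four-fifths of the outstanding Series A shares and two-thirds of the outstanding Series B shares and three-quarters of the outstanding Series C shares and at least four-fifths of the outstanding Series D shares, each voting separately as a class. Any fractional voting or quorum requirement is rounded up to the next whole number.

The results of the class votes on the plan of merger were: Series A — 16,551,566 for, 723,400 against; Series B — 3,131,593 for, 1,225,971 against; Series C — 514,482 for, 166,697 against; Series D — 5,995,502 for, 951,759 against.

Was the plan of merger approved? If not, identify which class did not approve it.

Series A: 4/5 of 20684671 = 16547736.80, rounded up to 16547737; 16,547,737 required, 16,551,566 in favor — approved.
Series B: 2/3 of 4695705 = 3130470; 3,130,470 required, 3,131,593 in favor — approved.
Series C: 3/4 of 685690 = 514267.50, rounded up to 514268; 514,268 required, 514,482 in favor — approved.
Series D: 4/5 of 7495957 = 5996765.60, rounded up to 5996766; 5,996,766 required, 5,995,502 in favor — not approved.

Not approved — the Series D shares did not give the required vote.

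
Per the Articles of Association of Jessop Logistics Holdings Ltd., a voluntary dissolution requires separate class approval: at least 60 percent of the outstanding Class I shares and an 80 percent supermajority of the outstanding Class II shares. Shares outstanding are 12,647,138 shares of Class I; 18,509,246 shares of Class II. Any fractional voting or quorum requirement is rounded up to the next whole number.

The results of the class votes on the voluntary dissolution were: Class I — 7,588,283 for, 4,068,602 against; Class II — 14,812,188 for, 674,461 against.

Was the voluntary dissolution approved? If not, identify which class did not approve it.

Class I: 3/5 of 12647138 = 7588282.80, rounded up to 7588283; 7,588,283 required, 7,588,283 in favor — approved.
Class II: 4/5 of 18509246 = 14807396.80, rounded up to 14807397; 14,807,397 required, 14,812,188 in favor — approved.

Approved — every class gave the required vote.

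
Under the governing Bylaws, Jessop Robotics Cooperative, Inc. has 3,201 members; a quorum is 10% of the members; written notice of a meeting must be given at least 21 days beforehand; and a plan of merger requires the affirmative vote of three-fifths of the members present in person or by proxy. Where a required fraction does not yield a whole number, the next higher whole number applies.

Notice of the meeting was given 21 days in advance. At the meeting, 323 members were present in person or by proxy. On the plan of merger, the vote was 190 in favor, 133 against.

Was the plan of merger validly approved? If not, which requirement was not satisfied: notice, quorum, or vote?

Invalid — vote requirement not satisfied.

Notice: 21 days given; 21 required. Satisfied.
Quorum: 10% of 3,201 = 320.10, rounded up to 321; 323 present. Satisfied.
Vote: requires three-fifths of those present (323); 3/5 of 323 = 193.80, rounded up to 194, so 194 needed; 190 in favor. Not satisfied.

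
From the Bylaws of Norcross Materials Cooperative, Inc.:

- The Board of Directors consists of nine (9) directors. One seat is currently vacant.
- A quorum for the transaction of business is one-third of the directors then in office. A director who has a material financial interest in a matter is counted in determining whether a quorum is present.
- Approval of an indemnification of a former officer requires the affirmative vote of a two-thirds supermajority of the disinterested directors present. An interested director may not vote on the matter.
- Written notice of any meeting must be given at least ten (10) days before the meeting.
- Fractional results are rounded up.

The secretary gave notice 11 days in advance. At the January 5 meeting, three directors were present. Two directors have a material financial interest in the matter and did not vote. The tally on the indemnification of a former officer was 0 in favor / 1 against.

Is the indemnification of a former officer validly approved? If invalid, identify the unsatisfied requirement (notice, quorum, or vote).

Invalid — vote requirement not satisfied.

Notice: 11 days given; 10 required (11 ≥ 10). Satisfied.
Quorum: 3 present (interested directors count toward quorum); quorum is 3. Satisfied.
Vote: the indemnification of a former officer requires two-thirds of the disinterested directors present (3 − 2 = 1). 2/3 of 1 = 0.67, rounded up to 1, so 1 affirmative vote is needed; 0 voted in favor. Not satisfied.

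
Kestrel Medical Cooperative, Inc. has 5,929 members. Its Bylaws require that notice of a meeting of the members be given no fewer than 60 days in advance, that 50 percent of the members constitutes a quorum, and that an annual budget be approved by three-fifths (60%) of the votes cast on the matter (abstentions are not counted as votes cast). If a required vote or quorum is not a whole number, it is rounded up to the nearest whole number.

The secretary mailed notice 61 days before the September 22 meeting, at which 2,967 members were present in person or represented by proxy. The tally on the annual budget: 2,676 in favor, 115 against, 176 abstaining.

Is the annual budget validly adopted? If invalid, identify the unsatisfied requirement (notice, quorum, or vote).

Notice: 61 days given; 60 required. Satisfied.
Quorum: 50% of 5,929 = 2,964.50, rounded up to 2,965; 2,967 present. Satisfied.
Vote: requires three-fifths of the votes cast (2,967 − 176 abstaining = 2,791); 3/5 of 2791 = 1674.60, rounded up to 1675, so 1,675 needed; 2,676 in favor. Satisfied.

Valid — all requirements satisfied.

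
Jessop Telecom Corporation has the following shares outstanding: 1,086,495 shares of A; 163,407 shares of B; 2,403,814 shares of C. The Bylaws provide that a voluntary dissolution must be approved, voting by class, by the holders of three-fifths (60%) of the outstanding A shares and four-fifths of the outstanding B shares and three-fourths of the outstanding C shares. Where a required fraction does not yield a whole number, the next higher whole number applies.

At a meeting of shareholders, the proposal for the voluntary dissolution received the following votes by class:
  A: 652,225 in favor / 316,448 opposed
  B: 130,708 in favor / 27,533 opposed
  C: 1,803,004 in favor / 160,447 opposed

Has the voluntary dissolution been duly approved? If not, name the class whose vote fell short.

A: 3/5 of 1086495 = 651897; 651,897 required, 652,225 in favor — approved.
B: 4/5 of 163407 = 130725.60, rounded up to 130726; 130,726 required, 130,708 in favor — not approved.
C: 3/4 of 2403814 = 1802860.50, rounded up to 1802861; 1,802,861 required, 1,803,004 in favor — approved.

Not approved — the B shares did not give the required vote.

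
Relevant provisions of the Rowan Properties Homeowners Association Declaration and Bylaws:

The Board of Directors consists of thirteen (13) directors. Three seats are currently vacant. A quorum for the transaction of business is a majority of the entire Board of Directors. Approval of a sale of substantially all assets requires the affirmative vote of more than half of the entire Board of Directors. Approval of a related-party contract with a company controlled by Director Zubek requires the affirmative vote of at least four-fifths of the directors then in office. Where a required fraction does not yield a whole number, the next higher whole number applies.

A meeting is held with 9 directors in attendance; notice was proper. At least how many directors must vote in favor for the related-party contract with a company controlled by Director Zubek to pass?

The related-party contract with a company controlled by Director Zubek requires four-fifths of the directors then in office (10).
4/5 of 10 = 8.

8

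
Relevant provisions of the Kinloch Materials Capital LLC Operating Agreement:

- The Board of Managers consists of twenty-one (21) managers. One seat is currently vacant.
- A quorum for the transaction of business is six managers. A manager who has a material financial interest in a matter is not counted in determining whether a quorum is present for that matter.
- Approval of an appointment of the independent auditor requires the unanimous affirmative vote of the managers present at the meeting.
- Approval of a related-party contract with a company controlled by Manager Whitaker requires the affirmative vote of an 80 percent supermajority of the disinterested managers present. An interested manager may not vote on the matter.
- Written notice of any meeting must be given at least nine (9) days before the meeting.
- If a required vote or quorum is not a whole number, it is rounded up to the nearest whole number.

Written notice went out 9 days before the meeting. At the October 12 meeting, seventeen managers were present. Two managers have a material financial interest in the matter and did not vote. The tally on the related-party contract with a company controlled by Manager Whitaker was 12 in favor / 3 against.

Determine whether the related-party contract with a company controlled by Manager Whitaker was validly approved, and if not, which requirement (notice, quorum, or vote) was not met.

Notice: 9 days given; 9 required (9 ≥ 9). Satisfied.
Quorum: 17 present, but the 2 interested managers do not count, leaving 15. Quorum is 6. Satisfied.
Vote: the related-party contract with a company controlled by Manager Whitaker requires four-fifths of the disinterested managers present (17 − 2 = 15). 4/5 of 15 = 12, so 12 affirmative votes are needed; 12 voted in favor. Satisfied.

Valid — all requirements satisfied.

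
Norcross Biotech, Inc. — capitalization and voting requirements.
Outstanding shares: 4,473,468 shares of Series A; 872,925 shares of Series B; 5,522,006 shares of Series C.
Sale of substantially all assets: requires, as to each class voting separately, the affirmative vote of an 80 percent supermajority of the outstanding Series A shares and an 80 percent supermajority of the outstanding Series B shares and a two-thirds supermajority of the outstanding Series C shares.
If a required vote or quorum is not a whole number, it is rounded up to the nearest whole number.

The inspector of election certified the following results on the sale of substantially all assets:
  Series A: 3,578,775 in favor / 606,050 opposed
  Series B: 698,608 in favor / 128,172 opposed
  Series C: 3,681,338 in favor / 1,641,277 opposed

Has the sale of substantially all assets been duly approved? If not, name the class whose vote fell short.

Approved — every class gave the required vote.

Series A: 4/5 of 4473468 = 3578774.40, rounded up to 3578775; 3,578,775 required, 3,578,775 in favor — approved.
Series B: 4/5 of 872925 = 698340; 698,340 required, 698,608 in favor — approved.
Series C: 2/3 of 5522006 = 3681337.33, rounded up to 3681338; 3,681,338 required, 3,681,338 in favor — approved.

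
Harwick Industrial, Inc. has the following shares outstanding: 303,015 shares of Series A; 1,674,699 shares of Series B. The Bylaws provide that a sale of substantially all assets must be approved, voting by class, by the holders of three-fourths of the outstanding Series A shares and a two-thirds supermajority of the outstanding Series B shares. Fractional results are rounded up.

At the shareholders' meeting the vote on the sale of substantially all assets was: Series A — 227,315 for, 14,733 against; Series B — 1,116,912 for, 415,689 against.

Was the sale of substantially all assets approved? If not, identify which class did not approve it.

Approved — every class gave the required vote.

Series A: 3/4 of 303015 = 227261.25, rounded up to 227262; 227,262 required, 227,315 in favor — approved.
Series B: 2/3 of 1674699 = 1116466; 1,116,466 required, 1,116,912 in favor — approved.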